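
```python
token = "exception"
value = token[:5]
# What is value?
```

token has length 9. The slice token[:5] selects indices [0, 1, 2, 3, 4] (0->'e', 1->'x', 2->'c', 3->'e', 4->'p'), giving 'excep'.

'excep'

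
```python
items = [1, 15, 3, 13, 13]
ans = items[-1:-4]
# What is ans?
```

items has length 5. The slice items[-1:-4] resolves to an empty index range, so the result is [].

[]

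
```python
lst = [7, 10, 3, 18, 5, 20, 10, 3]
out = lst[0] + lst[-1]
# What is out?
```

lst has length 8. lst[0] = 7.
lst has length 8. Negative index -1 maps to positive index 8 + (-1) = 7. lst[7] = 3.
Sum: 7 + 3 = 10.

10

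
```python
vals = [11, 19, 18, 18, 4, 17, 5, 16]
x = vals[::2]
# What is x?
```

vals has length 8. The slice vals[::2] selects indices [0, 2, 4, 6] (0->11, 2->18, 4->4, 6->5), giving [11, 18, 4, 5].

[11, 18, 4, 5]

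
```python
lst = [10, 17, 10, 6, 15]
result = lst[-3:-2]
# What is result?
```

lst has length 5. The slice lst[-3:-2] selects indices [2] (2->10), giving [10].

[10]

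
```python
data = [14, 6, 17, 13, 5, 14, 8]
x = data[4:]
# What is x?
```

data has length 7. The slice data[4:] selects indices [4, 5, 6] (4->5, 5->14, 6->8), giving [5, 14, 8].

[5, 14, 8]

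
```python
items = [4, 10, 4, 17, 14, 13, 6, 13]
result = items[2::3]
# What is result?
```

items has length 8. The slice items[2::3] selects indices [2, 5] (2->4, 5->13), giving [4, 13].

[4, 13]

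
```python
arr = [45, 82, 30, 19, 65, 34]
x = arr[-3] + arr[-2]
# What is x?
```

arr has length 6. Negative index -3 maps to positive index 6 + (-3) = 3. arr[3] = 19.
arr has length 6. Negative index -2 maps to positive index 6 + (-2) = 4. arr[4] = 65.
Sum: 19 + 65 = 84.

84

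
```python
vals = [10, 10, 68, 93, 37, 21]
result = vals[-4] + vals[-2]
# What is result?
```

vals has length 6. Negative index -4 maps to positive index 6 + (-4) = 2. vals[2] = 68.
vals has length 6. Negative index -2 maps to positive index 6 + (-2) = 4. vals[4] = 37.
Sum: 68 + 37 = 105.

105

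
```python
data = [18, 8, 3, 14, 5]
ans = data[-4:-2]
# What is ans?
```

data has length 5. The slice data[-4:-2] selects indices [1, 2] (1->8, 2->3), giving [8, 3].

[8, 3]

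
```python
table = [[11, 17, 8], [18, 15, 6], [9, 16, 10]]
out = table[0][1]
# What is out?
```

table[0] = [11, 17, 8]. Taking column 1 of that row yields 17.

17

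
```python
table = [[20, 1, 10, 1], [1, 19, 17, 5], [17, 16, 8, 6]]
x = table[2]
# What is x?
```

table has 3 rows. Row 2 is [17, 16, 8, 6].

[17, 16, 8, 6]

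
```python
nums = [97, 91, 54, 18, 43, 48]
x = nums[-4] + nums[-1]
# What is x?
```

nums has length 6. Negative index -4 maps to positive index 6 + (-4) = 2. nums[2] = 54.
nums has length 6. Negative index -1 maps to positive index 6 + (-1) = 5. nums[5] = 48.
Sum: 54 + 48 = 102.

102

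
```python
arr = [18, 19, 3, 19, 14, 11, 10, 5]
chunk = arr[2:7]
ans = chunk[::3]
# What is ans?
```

arr has length 8. The slice arr[2:7] selects indices [2, 3, 4, 5, 6] (2->3, 3->19, 4->14, 5->11, 6->10), giving [3, 19, 14, 11, 10]. So chunk = [3, 19, 14, 11, 10]. chunk has length 5. The slice chunk[::3] selects indices [0, 3] (0->3, 3->11), giving [3, 11].

[3, 11]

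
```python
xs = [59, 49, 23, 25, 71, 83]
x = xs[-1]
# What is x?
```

xs has length 6. Negative index -1 maps to positive index 6 + (-1) = 5. xs[5] = 83.

83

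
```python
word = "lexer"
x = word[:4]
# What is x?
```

word has length 5. The slice word[:4] selects indices [0, 1, 2, 3] (0->'l', 1->'e', 2->'x', 3->'e'), giving 'lexe'.

'lexe'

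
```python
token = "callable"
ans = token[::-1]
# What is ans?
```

token has length 8. The slice token[::-1] selects indices [7, 6, 5, 4, 3, 2, 1, 0] (7->'e', 6->'l', 5->'b', 4->'a', 3->'l', 2->'l', 1->'a', 0->'c'), giving 'elballac'.

'elballac'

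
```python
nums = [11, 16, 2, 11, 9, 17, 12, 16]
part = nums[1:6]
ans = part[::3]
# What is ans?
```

nums has length 8. The slice nums[1:6] selects indices [1, 2, 3, 4, 5] (1->16, 2->2, 3->11, 4->9, 5->17), giving [16, 2, 11, 9, 17]. So part = [16, 2, 11, 9, 17]. part has length 5. The slice part[::3] selects indices [0, 3] (0->16, 3->9), giving [16, 9].

[16, 9]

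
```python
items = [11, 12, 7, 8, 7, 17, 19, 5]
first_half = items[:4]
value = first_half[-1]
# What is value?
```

items has length 8. The slice items[:4] selects indices [0, 1, 2, 3] (0->11, 1->12, 2->7, 3->8), giving [11, 12, 7, 8]. So first_half = [11, 12, 7, 8]. Then first_half[-1] = 8.

8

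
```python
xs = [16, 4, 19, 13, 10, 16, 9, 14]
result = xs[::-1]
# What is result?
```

xs has length 8. The slice xs[::-1] selects indices [7, 6, 5, 4, 3, 2, 1, 0] (7->14, 6->9, 5->16, 4->10, 3->13, 2->19, 1->4, 0->16), giving [14, 9, 16, 10, 13, 19, 4, 16].

[14, 9, 16, 10, 13, 19, 4, 16]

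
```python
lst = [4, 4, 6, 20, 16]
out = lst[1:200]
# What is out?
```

lst has length 5. The slice lst[1:200] selects indices [1, 2, 3, 4] (1->4, 2->6, 3->20, 4->16), giving [4, 6, 20, 16].

[4, 6, 20, 16]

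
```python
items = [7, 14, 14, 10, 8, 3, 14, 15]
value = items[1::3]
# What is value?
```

items has length 8. The slice items[1::3] selects indices [1, 4, 7] (1->14, 4->8, 7->15), giving [14, 8, 15].

[14, 8, 15]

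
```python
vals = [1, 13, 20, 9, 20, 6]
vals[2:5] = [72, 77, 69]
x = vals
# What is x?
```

vals starts as [1, 13, 20, 9, 20, 6] (length 6). The slice vals[2:5] covers indices [2, 3, 4] with values [20, 9, 20]. Replacing that slice with [72, 77, 69] (same length) produces [1, 13, 72, 77, 69, 6].

[1, 13, 72, 77, 69, 6]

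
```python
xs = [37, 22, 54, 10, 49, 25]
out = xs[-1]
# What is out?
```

xs has length 6. Negative index -1 maps to positive index 6 + (-1) = 5. xs[5] = 25.

25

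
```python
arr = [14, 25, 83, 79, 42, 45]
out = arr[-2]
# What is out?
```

arr has length 6. Negative index -2 maps to positive index 6 + (-2) = 4. arr[4] = 42.

42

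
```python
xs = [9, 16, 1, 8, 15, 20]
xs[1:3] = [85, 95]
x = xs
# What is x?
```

xs starts as [9, 16, 1, 8, 15, 20] (length 6). The slice xs[1:3] covers indices [1, 2] with values [16, 1]. Replacing that slice with [85, 95] (same length) produces [9, 85, 95, 8, 15, 20].

[9, 85, 95, 8, 15, 20]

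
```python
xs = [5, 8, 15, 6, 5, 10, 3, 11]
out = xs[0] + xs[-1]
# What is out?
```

xs has length 8. xs[0] = 5.
xs has length 8. Negative index -1 maps to positive index 8 + (-1) = 7. xs[7] = 11.
Sum: 5 + 11 = 16.

16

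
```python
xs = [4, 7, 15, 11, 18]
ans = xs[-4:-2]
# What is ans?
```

xs has length 5. The slice xs[-4:-2] selects indices [1, 2] (1->7, 2->15), giving [7, 15].

[7, 15]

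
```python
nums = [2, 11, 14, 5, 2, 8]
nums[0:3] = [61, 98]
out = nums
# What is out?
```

nums starts as [2, 11, 14, 5, 2, 8] (length 6). The slice nums[0:3] covers indices [0, 1, 2] with values [2, 11, 14]. Replacing that slice with [61, 98] (different length) produces [61, 98, 5, 2, 8].

[61, 98, 5, 2, 8]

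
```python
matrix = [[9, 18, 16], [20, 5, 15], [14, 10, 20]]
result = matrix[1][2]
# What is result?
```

matrix[1] = [20, 5, 15]. Taking column 2 of that row yields 15.

15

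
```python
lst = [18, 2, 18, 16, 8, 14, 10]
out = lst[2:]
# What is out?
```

lst has length 7. The slice lst[2:] selects indices [2, 3, 4, 5, 6] (2->18, 3->16, 4->8, 5->14, 6->10), giving [18, 16, 8, 14, 10].

[18, 16, 8, 14, 10]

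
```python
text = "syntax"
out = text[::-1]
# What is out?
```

text has length 6. The slice text[::-1] selects indices [5, 4, 3, 2, 1, 0] (5->'x', 4->'a', 3->'t', 2->'n', 1->'y', 0->'s'), giving 'xatnys'.

'xatnys'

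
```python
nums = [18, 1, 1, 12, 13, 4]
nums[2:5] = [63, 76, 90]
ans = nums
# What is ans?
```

nums starts as [18, 1, 1, 12, 13, 4] (length 6). The slice nums[2:5] covers indices [2, 3, 4] with values [1, 12, 13]. Replacing that slice with [63, 76, 90] (same length) produces [18, 1, 63, 76, 90, 4].

[18, 1, 63, 76, 90, 4]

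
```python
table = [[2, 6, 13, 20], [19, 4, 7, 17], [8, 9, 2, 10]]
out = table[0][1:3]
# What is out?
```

table[0] = [2, 6, 13, 20]. table[0] has length 4. The slice table[0][1:3] selects indices [1, 2] (1->6, 2->13), giving [6, 13].

[6, 13]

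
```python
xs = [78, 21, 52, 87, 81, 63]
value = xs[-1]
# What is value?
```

xs has length 6. Negative index -1 maps to positive index 6 + (-1) = 5. xs[5] = 63.

63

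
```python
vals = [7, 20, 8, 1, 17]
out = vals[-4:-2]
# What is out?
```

vals has length 5. The slice vals[-4:-2] selects indices [1, 2] (1->20, 2->8), giving [20, 8].

[20, 8]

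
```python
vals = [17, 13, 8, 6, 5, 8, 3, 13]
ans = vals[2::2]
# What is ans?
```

vals has length 8. The slice vals[2::2] selects indices [2, 4, 6] (2->8, 4->5, 6->3), giving [8, 5, 3].

[8, 5, 3]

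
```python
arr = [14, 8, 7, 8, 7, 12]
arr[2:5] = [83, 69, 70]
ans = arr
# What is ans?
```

arr starts as [14, 8, 7, 8, 7, 12] (length 6). The slice arr[2:5] covers indices [2, 3, 4] with values [7, 8, 7]. Replacing that slice with [83, 69, 70] (same length) produces [14, 8, 83, 69, 70, 12].

[14, 8, 83, 69, 70, 12]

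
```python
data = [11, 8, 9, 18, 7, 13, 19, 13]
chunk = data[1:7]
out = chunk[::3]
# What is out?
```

data has length 8. The slice data[1:7] selects indices [1, 2, 3, 4, 5, 6] (1->8, 2->9, 3->18, 4->7, 5->13, 6->19), giving [8, 9, 18, 7, 13, 19]. So chunk = [8, 9, 18, 7, 13, 19]. chunk has length 6. The slice chunk[::3] selects indices [0, 3] (0->8, 3->7), giving [8, 7].

[8, 7]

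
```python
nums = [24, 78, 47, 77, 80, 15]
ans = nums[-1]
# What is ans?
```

nums has length 6. Negative index -1 maps to positive index 6 + (-1) = 5. nums[5] = 15.

15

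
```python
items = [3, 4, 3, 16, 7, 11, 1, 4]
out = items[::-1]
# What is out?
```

items has length 8. The slice items[::-1] selects indices [7, 6, 5, 4, 3, 2, 1, 0] (7->4, 6->1, 5->11, 4->7, 3->16, 2->3, 1->4, 0->3), giving [4, 1, 11, 7, 16, 3, 4, 3].

[4, 1, 11, 7, 16, 3, 4, 3]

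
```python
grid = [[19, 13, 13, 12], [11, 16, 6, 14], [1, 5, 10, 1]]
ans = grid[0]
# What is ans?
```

grid has 3 rows. Row 0 is [19, 13, 13, 12].

[19, 13, 13, 12]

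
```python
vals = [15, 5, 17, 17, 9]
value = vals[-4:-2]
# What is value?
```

vals has length 5. The slice vals[-4:-2] selects indices [1, 2] (1->5, 2->17), giving [5, 17].

[5, 17]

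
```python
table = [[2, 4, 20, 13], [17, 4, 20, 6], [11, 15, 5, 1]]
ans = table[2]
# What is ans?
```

table has 3 rows. Row 2 is [11, 15, 5, 1].

[11, 15, 5, 1]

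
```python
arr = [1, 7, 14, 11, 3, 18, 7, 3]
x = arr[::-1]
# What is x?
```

arr has length 8. The slice arr[::-1] selects indices [7, 6, 5, 4, 3, 2, 1, 0] (7->3, 6->7, 5->18, 4->3, 3->11, 2->14, 1->7, 0->1), giving [3, 7, 18, 3, 11, 14, 7, 1].

[3, 7, 18, 3, 11, 14, 7, 1]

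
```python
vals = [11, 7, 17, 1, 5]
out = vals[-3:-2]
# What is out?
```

vals has length 5. The slice vals[-3:-2] selects indices [2] (2->17), giving [17].

[17]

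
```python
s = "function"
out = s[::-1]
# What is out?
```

s has length 8. The slice s[::-1] selects indices [7, 6, 5, 4, 3, 2, 1, 0] (7->'n', 6->'o', 5->'i', 4->'t', 3->'c', 2->'n', 1->'u', 0->'f'), giving 'noitcnuf'.

'noitcnuf'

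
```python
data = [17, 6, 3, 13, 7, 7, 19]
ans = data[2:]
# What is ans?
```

data has length 7. The slice data[2:] selects indices [2, 3, 4, 5, 6] (2->3, 3->13, 4->7, 5->7, 6->19), giving [3, 13, 7, 7, 19].

[3, 13, 7, 7, 19]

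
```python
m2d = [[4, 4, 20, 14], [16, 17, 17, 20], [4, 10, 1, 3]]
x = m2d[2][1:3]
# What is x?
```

m2d[2] = [4, 10, 1, 3]. m2d[2] has length 4. The slice m2d[2][1:3] selects indices [1, 2] (1->10, 2->1), giving [10, 1].

[10, 1]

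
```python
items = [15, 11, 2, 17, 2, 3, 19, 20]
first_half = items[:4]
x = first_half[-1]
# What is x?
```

items has length 8. The slice items[:4] selects indices [0, 1, 2, 3] (0->15, 1->11, 2->2, 3->17), giving [15, 11, 2, 17]. So first_half = [15, 11, 2, 17]. Then first_half[-1] = 17.

17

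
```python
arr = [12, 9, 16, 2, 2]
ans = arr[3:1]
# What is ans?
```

arr has length 5. The slice arr[3:1] resolves to an empty index range, so the result is [].

[]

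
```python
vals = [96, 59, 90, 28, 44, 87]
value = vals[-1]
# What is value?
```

vals has length 6. Negative index -1 maps to positive index 6 + (-1) = 5. vals[5] = 87.

87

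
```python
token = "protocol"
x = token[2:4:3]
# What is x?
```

token has length 8. The slice token[2:4:3] selects indices [2] (2->'o'), giving 'o'.

'o'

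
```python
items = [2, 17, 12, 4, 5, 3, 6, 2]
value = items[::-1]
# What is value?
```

items has length 8. The slice items[::-1] selects indices [7, 6, 5, 4, 3, 2, 1, 0] (7->2, 6->6, 5->3, 4->5, 3->4, 2->12, 1->17, 0->2), giving [2, 6, 3, 5, 4, 12, 17, 2].

[2, 6, 3, 5, 4, 12, 17, 2]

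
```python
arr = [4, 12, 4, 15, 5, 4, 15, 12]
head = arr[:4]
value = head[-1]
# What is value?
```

arr has length 8. The slice arr[:4] selects indices [0, 1, 2, 3] (0->4, 1->12, 2->4, 3->15), giving [4, 12, 4, 15]. So head = [4, 12, 4, 15]. Then head[-1] = 15.

15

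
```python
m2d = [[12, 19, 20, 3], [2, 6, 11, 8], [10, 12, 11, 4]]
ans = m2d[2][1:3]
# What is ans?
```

m2d[2] = [10, 12, 11, 4]. m2d[2] has length 4. The slice m2d[2][1:3] selects indices [1, 2] (1->12, 2->11), giving [12, 11].

[12, 11]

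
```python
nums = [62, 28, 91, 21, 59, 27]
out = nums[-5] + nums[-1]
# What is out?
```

nums has length 6. Negative index -5 maps to positive index 6 + (-5) = 1. nums[1] = 28.
nums has length 6. Negative index -1 maps to positive index 6 + (-1) = 5. nums[5] = 27.
Sum: 28 + 27 = 55.

55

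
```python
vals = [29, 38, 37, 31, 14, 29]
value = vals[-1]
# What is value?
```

vals has length 6. Negative index -1 maps to positive index 6 + (-1) = 5. vals[5] = 29.

29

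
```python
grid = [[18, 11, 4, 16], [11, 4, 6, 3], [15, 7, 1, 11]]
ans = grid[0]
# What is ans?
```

grid has 3 rows. Row 0 is [18, 11, 4, 16].

[18, 11, 4, 16]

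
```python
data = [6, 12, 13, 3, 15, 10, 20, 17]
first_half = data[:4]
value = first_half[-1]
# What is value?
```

data has length 8. The slice data[:4] selects indices [0, 1, 2, 3] (0->6, 1->12, 2->13, 3->3), giving [6, 12, 13, 3]. So first_half = [6, 12, 13, 3]. Then first_half[-1] = 3.

3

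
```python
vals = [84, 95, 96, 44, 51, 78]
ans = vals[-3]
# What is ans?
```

vals has length 6. Negative index -3 maps to positive index 6 + (-3) = 3. vals[3] = 44.

44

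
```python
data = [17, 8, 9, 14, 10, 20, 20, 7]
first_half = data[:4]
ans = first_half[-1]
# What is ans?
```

data has length 8. The slice data[:4] selects indices [0, 1, 2, 3] (0->17, 1->8, 2->9, 3->14), giving [17, 8, 9, 14]. So first_half = [17, 8, 9, 14]. Then first_half[-1] = 14.

14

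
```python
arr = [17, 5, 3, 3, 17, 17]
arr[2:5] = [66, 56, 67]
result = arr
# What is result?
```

arr starts as [17, 5, 3, 3, 17, 17] (length 6). The slice arr[2:5] covers indices [2, 3, 4] with values [3, 3, 17]. Replacing that slice with [66, 56, 67] (same length) produces [17, 5, 66, 56, 67, 17].

[17, 5, 66, 56, 67, 17]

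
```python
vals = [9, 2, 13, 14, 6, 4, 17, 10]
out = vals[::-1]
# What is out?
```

vals has length 8. The slice vals[::-1] selects indices [7, 6, 5, 4, 3, 2, 1, 0] (7->10, 6->17, 5->4, 4->6, 3->14, 2->13, 1->2, 0->9), giving [10, 17, 4, 6, 14, 13, 2, 9].

[10, 17, 4, 6, 14, 13, 2, 9]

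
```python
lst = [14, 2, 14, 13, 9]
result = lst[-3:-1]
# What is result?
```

lst has length 5. The slice lst[-3:-1] selects indices [2, 3] (2->14, 3->13), giving [14, 13].

[14, 13]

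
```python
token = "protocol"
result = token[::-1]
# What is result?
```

token has length 8. The slice token[::-1] selects indices [7, 6, 5, 4, 3, 2, 1, 0] (7->'l', 6->'o', 5->'c', 4->'o', 3->'t', 2->'o', 1->'r', 0->'p'), giving 'locotorp'.

'locotorp'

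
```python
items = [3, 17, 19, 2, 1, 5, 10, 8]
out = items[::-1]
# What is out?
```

items has length 8. The slice items[::-1] selects indices [7, 6, 5, 4, 3, 2, 1, 0] (7->8, 6->10, 5->5, 4->1, 3->2, 2->19, 1->17, 0->3), giving [8, 10, 5, 1, 2, 19, 17, 3].

[8, 10, 5, 1, 2, 19, 17, 3]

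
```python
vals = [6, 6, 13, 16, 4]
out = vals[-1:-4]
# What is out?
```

vals has length 5. The slice vals[-1:-4] resolves to an empty index range, so the result is [].

[]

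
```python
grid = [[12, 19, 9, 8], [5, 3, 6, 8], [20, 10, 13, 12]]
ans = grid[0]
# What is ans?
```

grid has 3 rows. Row 0 is [12, 19, 9, 8].

[12, 19, 9, 8]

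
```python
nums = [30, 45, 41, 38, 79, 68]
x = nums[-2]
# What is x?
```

nums has length 6. Negative index -2 maps to positive index 6 + (-2) = 4. nums[4] = 79.

79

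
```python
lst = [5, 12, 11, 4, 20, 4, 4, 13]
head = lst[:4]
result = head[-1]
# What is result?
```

lst has length 8. The slice lst[:4] selects indices [0, 1, 2, 3] (0->5, 1->12, 2->11, 3->4), giving [5, 12, 11, 4]. So head = [5, 12, 11, 4]. Then head[-1] = 4.

4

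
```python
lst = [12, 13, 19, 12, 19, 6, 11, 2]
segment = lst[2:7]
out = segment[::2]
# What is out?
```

lst has length 8. The slice lst[2:7] selects indices [2, 3, 4, 5, 6] (2->19, 3->12, 4->19, 5->6, 6->11), giving [19, 12, 19, 6, 11]. So segment = [19, 12, 19, 6, 11]. segment has length 5. The slice segment[::2] selects indices [0, 2, 4] (0->19, 2->19, 4->11), giving [19, 19, 11].

[19, 19, 11]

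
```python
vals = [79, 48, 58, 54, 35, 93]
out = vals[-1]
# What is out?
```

vals has length 6. Negative index -1 maps to positive index 6 + (-1) = 5. vals[5] = 93.

93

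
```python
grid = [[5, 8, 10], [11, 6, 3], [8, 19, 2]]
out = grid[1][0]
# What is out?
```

grid[1] = [11, 6, 3]. Taking column 0 of that row yields 11.

11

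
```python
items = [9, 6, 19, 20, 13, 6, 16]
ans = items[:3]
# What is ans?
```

items has length 7. The slice items[:3] selects indices [0, 1, 2] (0->9, 1->6, 2->19), giving [9, 6, 19].

[9, 6, 19]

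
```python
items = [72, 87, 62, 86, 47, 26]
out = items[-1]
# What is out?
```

items has length 6. Negative index -1 maps to positive index 6 + (-1) = 5. items[5] = 26.

26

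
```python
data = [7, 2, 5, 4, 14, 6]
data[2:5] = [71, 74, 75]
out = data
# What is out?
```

data starts as [7, 2, 5, 4, 14, 6] (length 6). The slice data[2:5] covers indices [2, 3, 4] with values [5, 4, 14]. Replacing that slice with [71, 74, 75] (same length) produces [7, 2, 71, 74, 75, 6].

[7, 2, 71, 74, 75, 6]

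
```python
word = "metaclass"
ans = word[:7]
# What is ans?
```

word has length 9. The slice word[:7] selects indices [0, 1, 2, 3, 4, 5, 6] (0->'m', 1->'e', 2->'t', 3->'a', 4->'c', 5->'l', 6->'a'), giving 'metacla'.

'metacla'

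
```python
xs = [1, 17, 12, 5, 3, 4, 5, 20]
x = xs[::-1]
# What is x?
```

xs has length 8. The slice xs[::-1] selects indices [7, 6, 5, 4, 3, 2, 1, 0] (7->20, 6->5, 5->4, 4->3, 3->5, 2->12, 1->17, 0->1), giving [20, 5, 4, 3, 5, 12, 17, 1].

[20, 5, 4, 3, 5, 12, 17, 1]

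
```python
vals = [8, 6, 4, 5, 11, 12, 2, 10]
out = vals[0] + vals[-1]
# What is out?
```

vals has length 8. vals[0] = 8.
vals has length 8. Negative index -1 maps to positive index 8 + (-1) = 7. vals[7] = 10.
Sum: 8 + 10 = 18.

18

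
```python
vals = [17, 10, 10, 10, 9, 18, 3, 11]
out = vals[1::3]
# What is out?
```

vals has length 8. The slice vals[1::3] selects indices [1, 4, 7] (1->10, 4->9, 7->11), giving [10, 9, 11].

[10, 9, 11]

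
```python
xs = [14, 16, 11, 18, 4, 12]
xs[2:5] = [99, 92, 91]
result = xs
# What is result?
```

xs starts as [14, 16, 11, 18, 4, 12] (length 6). The slice xs[2:5] covers indices [2, 3, 4] with values [11, 18, 4]. Replacing that slice with [99, 92, 91] (same length) produces [14, 16, 99, 92, 91, 12].

[14, 16, 99, 92, 91, 12]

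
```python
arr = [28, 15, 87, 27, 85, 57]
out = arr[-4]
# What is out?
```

arr has length 6. Negative index -4 maps to positive index 6 + (-4) = 2. arr[2] = 87.

87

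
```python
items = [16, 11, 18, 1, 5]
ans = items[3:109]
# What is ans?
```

items has length 5. The slice items[3:109] selects indices [3, 4] (3->1, 4->5), giving [1, 5].

[1, 5]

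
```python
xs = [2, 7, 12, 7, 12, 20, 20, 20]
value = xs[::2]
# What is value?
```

xs has length 8. The slice xs[::2] selects indices [0, 2, 4, 6] (0->2, 2->12, 4->12, 6->20), giving [2, 12, 12, 20].

[2, 12, 12, 20]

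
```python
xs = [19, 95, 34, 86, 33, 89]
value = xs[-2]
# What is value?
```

xs has length 6. Negative index -2 maps to positive index 6 + (-2) = 4. xs[4] = 33.

33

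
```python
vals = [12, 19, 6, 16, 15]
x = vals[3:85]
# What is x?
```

vals has length 5. The slice vals[3:85] selects indices [3, 4] (3->16, 4->15), giving [16, 15].

[16, 15]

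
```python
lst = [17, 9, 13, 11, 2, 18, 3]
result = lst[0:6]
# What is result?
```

lst has length 7. The slice lst[0:6] selects indices [0, 1, 2, 3, 4, 5] (0->17, 1->9, 2->13, 3->11, 4->2, 5->18), giving [17, 9, 13, 11, 2, 18].

[17, 9, 13, 11, 2, 18]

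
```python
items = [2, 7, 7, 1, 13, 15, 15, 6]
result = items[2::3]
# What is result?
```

items has length 8. The slice items[2::3] selects indices [2, 5] (2->7, 5->15), giving [7, 15].

[7, 15]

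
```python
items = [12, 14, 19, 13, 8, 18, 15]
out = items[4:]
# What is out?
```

items has length 7. The slice items[4:] selects indices [4, 5, 6] (4->8, 5->18, 6->15), giving [8, 18, 15].

[8, 18, 15]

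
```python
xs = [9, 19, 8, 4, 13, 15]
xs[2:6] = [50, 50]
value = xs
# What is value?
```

xs starts as [9, 19, 8, 4, 13, 15] (length 6). The slice xs[2:6] covers indices [2, 3, 4, 5] with values [8, 4, 13, 15]. Replacing that slice with [50, 50] (different length) produces [9, 19, 50, 50].

[9, 19, 50, 50]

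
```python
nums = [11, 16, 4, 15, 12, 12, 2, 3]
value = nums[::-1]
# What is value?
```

nums has length 8. The slice nums[::-1] selects indices [7, 6, 5, 4, 3, 2, 1, 0] (7->3, 6->2, 5->12, 4->12, 3->15, 2->4, 1->16, 0->11), giving [3, 2, 12, 12, 15, 4, 16, 11].

[3, 2, 12, 12, 15, 4, 16, 11]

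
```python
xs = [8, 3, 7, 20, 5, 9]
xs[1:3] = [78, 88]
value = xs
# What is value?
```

xs starts as [8, 3, 7, 20, 5, 9] (length 6). The slice xs[1:3] covers indices [1, 2] with values [3, 7]. Replacing that slice with [78, 88] (same length) produces [8, 78, 88, 20, 5, 9].

[8, 78, 88, 20, 5, 9]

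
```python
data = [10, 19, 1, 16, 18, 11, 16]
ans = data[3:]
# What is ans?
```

data has length 7. The slice data[3:] selects indices [3, 4, 5, 6] (3->16, 4->18, 5->11, 6->16), giving [16, 18, 11, 16].

[16, 18, 11, 16]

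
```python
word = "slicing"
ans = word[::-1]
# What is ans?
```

word has length 7. The slice word[::-1] selects indices [6, 5, 4, 3, 2, 1, 0] (6->'g', 5->'n', 4->'i', 3->'c', 2->'i', 1->'l', 0->'s'), giving 'gnicils'.

'gnicils'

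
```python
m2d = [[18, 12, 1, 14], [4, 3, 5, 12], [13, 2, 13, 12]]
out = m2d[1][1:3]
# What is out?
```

m2d[1] = [4, 3, 5, 12]. m2d[1] has length 4. The slice m2d[1][1:3] selects indices [1, 2] (1->3, 2->5), giving [3, 5].

[3, 5]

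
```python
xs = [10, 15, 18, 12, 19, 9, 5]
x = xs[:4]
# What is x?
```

xs has length 7. The slice xs[:4] selects indices [0, 1, 2, 3] (0->10, 1->15, 2->18, 3->12), giving [10, 15, 18, 12].

[10, 15, 18, 12]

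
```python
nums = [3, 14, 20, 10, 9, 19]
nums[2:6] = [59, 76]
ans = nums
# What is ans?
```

nums starts as [3, 14, 20, 10, 9, 19] (length 6). The slice nums[2:6] covers indices [2, 3, 4, 5] with values [20, 10, 9, 19]. Replacing that slice with [59, 76] (different length) produces [3, 14, 59, 76].

[3, 14, 59, 76]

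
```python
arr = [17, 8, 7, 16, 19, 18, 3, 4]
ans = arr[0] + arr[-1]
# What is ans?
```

arr has length 8. arr[0] = 17.
arr has length 8. Negative index -1 maps to positive index 8 + (-1) = 7. arr[7] = 4.
Sum: 17 + 4 = 21.

21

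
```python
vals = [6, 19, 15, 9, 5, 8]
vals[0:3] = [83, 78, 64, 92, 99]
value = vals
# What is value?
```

vals starts as [6, 19, 15, 9, 5, 8] (length 6). The slice vals[0:3] covers indices [0, 1, 2] with values [6, 19, 15]. Replacing that slice with [83, 78, 64, 92, 99] (different length) produces [83, 78, 64, 92, 99, 9, 5, 8].

[83, 78, 64, 92, 99, 9, 5, 8]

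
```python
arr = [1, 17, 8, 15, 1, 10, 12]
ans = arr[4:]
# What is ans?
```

arr has length 7. The slice arr[4:] selects indices [4, 5, 6] (4->1, 5->10, 6->12), giving [1, 10, 12].

[1, 10, 12]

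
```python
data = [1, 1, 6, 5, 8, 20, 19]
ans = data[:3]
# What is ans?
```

data has length 7. The slice data[:3] selects indices [0, 1, 2] (0->1, 1->1, 2->6), giving [1, 1, 6].

[1, 1, 6]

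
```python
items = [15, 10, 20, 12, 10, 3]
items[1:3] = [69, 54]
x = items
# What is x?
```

items starts as [15, 10, 20, 12, 10, 3] (length 6). The slice items[1:3] covers indices [1, 2] with values [10, 20]. Replacing that slice with [69, 54] (same length) produces [15, 69, 54, 12, 10, 3].

[15, 69, 54, 12, 10, 3]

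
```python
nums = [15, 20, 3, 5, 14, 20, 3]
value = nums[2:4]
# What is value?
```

nums has length 7. The slice nums[2:4] selects indices [2, 3] (2->3, 3->5), giving [3, 5].

[3, 5]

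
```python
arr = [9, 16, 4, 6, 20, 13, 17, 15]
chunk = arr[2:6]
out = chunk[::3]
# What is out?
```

arr has length 8. The slice arr[2:6] selects indices [2, 3, 4, 5] (2->4, 3->6, 4->20, 5->13), giving [4, 6, 20, 13]. So chunk = [4, 6, 20, 13]. chunk has length 4. The slice chunk[::3] selects indices [0, 3] (0->4, 3->13), giving [4, 13].

[4, 13]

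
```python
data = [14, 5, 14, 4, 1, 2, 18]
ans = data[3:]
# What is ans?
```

data has length 7. The slice data[3:] selects indices [3, 4, 5, 6] (3->4, 4->1, 5->2, 6->18), giving [4, 1, 2, 18].

[4, 1, 2, 18]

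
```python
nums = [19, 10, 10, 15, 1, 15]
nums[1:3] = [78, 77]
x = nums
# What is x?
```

nums starts as [19, 10, 10, 15, 1, 15] (length 6). The slice nums[1:3] covers indices [1, 2] with values [10, 10]. Replacing that slice with [78, 77] (same length) produces [19, 78, 77, 15, 1, 15].

[19, 78, 77, 15, 1, 15]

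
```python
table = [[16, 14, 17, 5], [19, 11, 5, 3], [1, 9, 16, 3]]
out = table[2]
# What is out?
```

table has 3 rows. Row 2 is [1, 9, 16, 3].

[1, 9, 16, 3]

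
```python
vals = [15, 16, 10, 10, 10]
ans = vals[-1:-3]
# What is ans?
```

vals has length 5. The slice vals[-1:-3] resolves to an empty index range, so the result is [].

[]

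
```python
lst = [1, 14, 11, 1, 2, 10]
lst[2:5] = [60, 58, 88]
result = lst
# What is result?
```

lst starts as [1, 14, 11, 1, 2, 10] (length 6). The slice lst[2:5] covers indices [2, 3, 4] with values [11, 1, 2]. Replacing that slice with [60, 58, 88] (same length) produces [1, 14, 60, 58, 88, 10].

[1, 14, 60, 58, 88, 10]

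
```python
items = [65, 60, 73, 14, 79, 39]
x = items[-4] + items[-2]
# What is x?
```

items has length 6. Negative index -4 maps to positive index 6 + (-4) = 2. items[2] = 73.
items has length 6. Negative index -2 maps to positive index 6 + (-2) = 4. items[4] = 79.
Sum: 73 + 79 = 152.

152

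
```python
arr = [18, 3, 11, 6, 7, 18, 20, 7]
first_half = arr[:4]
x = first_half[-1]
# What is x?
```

arr has length 8. The slice arr[:4] selects indices [0, 1, 2, 3] (0->18, 1->3, 2->11, 3->6), giving [18, 3, 11, 6]. So first_half = [18, 3, 11, 6]. Then first_half[-1] = 6.

6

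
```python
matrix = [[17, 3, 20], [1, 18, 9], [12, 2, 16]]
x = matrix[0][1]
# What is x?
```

matrix[0] = [17, 3, 20]. Taking column 1 of that row yields 3.

3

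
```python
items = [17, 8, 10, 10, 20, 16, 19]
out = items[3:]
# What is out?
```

items has length 7. The slice items[3:] selects indices [3, 4, 5, 6] (3->10, 4->20, 5->16, 6->19), giving [10, 20, 16, 19].

[10, 20, 16, 19]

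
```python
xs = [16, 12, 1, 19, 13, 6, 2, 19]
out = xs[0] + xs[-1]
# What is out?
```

xs has length 8. xs[0] = 16.
xs has length 8. Negative index -1 maps to positive index 8 + (-1) = 7. xs[7] = 19.
Sum: 16 + 19 = 35.

35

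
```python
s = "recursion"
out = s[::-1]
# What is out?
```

s has length 9. The slice s[::-1] selects indices [8, 7, 6, 5, 4, 3, 2, 1, 0] (8->'n', 7->'o', 6->'i', 5->'s', 4->'r', 3->'u', 2->'c', 1->'e', 0->'r'), giving 'noisrucer'.

'noisrucer'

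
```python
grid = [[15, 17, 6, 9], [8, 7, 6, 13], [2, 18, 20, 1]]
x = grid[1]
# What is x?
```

grid has 3 rows. Row 1 is [8, 7, 6, 13].

[8, 7, 6, 13]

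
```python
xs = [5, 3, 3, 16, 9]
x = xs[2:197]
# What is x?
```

xs has length 5. The slice xs[2:197] selects indices [2, 3, 4] (2->3, 3->16, 4->9), giving [3, 16, 9].

[3, 16, 9]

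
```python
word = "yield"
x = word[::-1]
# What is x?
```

word has length 5. The slice word[::-1] selects indices [4, 3, 2, 1, 0] (4->'d', 3->'l', 2->'e', 1->'i', 0->'y'), giving 'dleiy'.

'dleiy'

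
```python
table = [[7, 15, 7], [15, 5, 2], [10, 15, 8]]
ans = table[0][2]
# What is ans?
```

table[0] = [7, 15, 7]. Taking column 2 of that row yields 7.

7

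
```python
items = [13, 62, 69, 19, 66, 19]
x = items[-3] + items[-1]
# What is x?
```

items has length 6. Negative index -3 maps to positive index 6 + (-3) = 3. items[3] = 19.
items has length 6. Negative index -1 maps to positive index 6 + (-1) = 5. items[5] = 19.
Sum: 19 + 19 = 38.

38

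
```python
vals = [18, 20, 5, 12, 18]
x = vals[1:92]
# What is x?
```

vals has length 5. The slice vals[1:92] selects indices [1, 2, 3, 4] (1->20, 2->5, 3->12, 4->18), giving [20, 5, 12, 18].

[20, 5, 12, 18]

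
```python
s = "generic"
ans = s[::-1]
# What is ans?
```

s has length 7. The slice s[::-1] selects indices [6, 5, 4, 3, 2, 1, 0] (6->'c', 5->'i', 4->'r', 3->'e', 2->'n', 1->'e', 0->'g'), giving 'cireneg'.

'cireneg'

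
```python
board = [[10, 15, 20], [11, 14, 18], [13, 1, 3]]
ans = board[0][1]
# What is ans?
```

board[0] = [10, 15, 20]. Taking column 1 of that row yields 15.

15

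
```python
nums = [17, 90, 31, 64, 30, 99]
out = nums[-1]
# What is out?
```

nums has length 6. Negative index -1 maps to positive index 6 + (-1) = 5. nums[5] = 99.

99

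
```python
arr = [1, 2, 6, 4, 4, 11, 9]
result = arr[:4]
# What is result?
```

arr has length 7. The slice arr[:4] selects indices [0, 1, 2, 3] (0->1, 1->2, 2->6, 3->4), giving [1, 2, 6, 4].

[1, 2, 6, 4]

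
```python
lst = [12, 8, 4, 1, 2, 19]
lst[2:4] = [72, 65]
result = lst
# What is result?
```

lst starts as [12, 8, 4, 1, 2, 19] (length 6). The slice lst[2:4] covers indices [2, 3] with values [4, 1]. Replacing that slice with [72, 65] (same length) produces [12, 8, 72, 65, 2, 19].

[12, 8, 72, 65, 2, 19]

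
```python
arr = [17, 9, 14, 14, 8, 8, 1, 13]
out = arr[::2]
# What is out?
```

arr has length 8. The slice arr[::2] selects indices [0, 2, 4, 6] (0->17, 2->14, 4->8, 6->1), giving [17, 14, 8, 1].

[17, 14, 8, 1]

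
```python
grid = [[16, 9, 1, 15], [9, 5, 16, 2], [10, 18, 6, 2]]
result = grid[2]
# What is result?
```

grid has 3 rows. Row 2 is [10, 18, 6, 2].

[10, 18, 6, 2]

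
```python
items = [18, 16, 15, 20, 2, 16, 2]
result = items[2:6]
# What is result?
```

items has length 7. The slice items[2:6] selects indices [2, 3, 4, 5] (2->15, 3->20, 4->2, 5->16), giving [15, 20, 2, 16].

[15, 20, 2, 16]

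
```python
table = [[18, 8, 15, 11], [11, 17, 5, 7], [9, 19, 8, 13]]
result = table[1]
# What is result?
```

table has 3 rows. Row 1 is [11, 17, 5, 7].

[11, 17, 5, 7]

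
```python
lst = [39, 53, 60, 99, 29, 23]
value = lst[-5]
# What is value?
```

lst has length 6. Negative index -5 maps to positive index 6 + (-5) = 1. lst[1] = 53.

53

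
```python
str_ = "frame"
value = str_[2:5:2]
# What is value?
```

str_ has length 5. The slice str_[2:5:2] selects indices [2, 4] (2->'a', 4->'e'), giving 'ae'.

'ae'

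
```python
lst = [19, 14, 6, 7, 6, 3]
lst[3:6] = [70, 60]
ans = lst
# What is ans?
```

lst starts as [19, 14, 6, 7, 6, 3] (length 6). The slice lst[3:6] covers indices [3, 4, 5] with values [7, 6, 3]. Replacing that slice with [70, 60] (different length) produces [19, 14, 6, 70, 60].

[19, 14, 6, 70, 60]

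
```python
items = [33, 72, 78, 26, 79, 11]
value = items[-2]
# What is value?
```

items has length 6. Negative index -2 maps to positive index 6 + (-2) = 4. items[4] = 79.

79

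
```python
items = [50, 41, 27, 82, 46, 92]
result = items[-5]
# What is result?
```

items has length 6. Negative index -5 maps to positive index 6 + (-5) = 1. items[1] = 41.

41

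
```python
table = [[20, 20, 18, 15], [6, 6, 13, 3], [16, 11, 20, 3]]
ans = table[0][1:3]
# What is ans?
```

table[0] = [20, 20, 18, 15]. table[0] has length 4. The slice table[0][1:3] selects indices [1, 2] (1->20, 2->18), giving [20, 18].

[20, 18]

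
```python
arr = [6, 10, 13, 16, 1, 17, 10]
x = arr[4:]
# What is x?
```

arr has length 7. The slice arr[4:] selects indices [4, 5, 6] (4->1, 5->17, 6->10), giving [1, 17, 10].

[1, 17, 10]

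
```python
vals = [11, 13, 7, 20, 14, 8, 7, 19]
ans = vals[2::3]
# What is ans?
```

vals has length 8. The slice vals[2::3] selects indices [2, 5] (2->7, 5->8), giving [7, 8].

[7, 8]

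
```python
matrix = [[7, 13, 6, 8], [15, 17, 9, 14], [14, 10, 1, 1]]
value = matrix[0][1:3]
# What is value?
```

matrix[0] = [7, 13, 6, 8]. matrix[0] has length 4. The slice matrix[0][1:3] selects indices [1, 2] (1->13, 2->6), giving [13, 6].

[13, 6]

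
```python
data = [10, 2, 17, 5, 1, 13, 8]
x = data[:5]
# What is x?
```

data has length 7. The slice data[:5] selects indices [0, 1, 2, 3, 4] (0->10, 1->2, 2->17, 3->5, 4->1), giving [10, 2, 17, 5, 1].

[10, 2, 17, 5, 1]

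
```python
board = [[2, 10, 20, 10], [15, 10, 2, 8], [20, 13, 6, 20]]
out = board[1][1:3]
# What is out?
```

board[1] = [15, 10, 2, 8]. board[1] has length 4. The slice board[1][1:3] selects indices [1, 2] (1->10, 2->2), giving [10, 2].

[10, 2]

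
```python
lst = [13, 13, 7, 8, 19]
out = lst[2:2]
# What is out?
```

lst has length 5. The slice lst[2:2] resolves to an empty index range, so the result is [].

[]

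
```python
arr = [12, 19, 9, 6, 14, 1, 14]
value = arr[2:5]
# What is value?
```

arr has length 7. The slice arr[2:5] selects indices [2, 3, 4] (2->9, 3->6, 4->14), giving [9, 6, 14].

[9, 6, 14]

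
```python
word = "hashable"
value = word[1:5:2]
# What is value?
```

word has length 8. The slice word[1:5:2] selects indices [1, 3] (1->'a', 3->'h'), giving 'ah'.

'ah'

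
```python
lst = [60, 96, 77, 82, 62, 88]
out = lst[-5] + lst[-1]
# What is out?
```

lst has length 6. Negative index -5 maps to positive index 6 + (-5) = 1. lst[1] = 96.
lst has length 6. Negative index -1 maps to positive index 6 + (-1) = 5. lst[5] = 88.
Sum: 96 + 88 = 184.

184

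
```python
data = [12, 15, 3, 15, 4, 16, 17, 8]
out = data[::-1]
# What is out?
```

data has length 8. The slice data[::-1] selects indices [7, 6, 5, 4, 3, 2, 1, 0] (7->8, 6->17, 5->16, 4->4, 3->15, 2->3, 1->15, 0->12), giving [8, 17, 16, 4, 15, 3, 15, 12].

[8, 17, 16, 4, 15, 3, 15, 12]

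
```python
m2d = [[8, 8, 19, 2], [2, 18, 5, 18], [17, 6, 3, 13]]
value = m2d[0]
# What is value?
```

m2d has 3 rows. Row 0 is [8, 8, 19, 2].

[8, 8, 19, 2]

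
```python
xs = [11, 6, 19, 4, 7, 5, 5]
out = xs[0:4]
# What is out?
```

xs has length 7. The slice xs[0:4] selects indices [0, 1, 2, 3] (0->11, 1->6, 2->19, 3->4), giving [11, 6, 19, 4].

[11, 6, 19, 4]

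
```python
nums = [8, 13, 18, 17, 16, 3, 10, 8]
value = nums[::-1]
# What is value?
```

nums has length 8. The slice nums[::-1] selects indices [7, 6, 5, 4, 3, 2, 1, 0] (7->8, 6->10, 5->3, 4->16, 3->17, 2->18, 1->13, 0->8), giving [8, 10, 3, 16, 17, 18, 13, 8].

[8, 10, 3, 16, 17, 18, 13, 8]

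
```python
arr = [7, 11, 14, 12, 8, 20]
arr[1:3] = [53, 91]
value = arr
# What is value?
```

arr starts as [7, 11, 14, 12, 8, 20] (length 6). The slice arr[1:3] covers indices [1, 2] with values [11, 14]. Replacing that slice with [53, 91] (same length) produces [7, 53, 91, 12, 8, 20].

[7, 53, 91, 12, 8, 20]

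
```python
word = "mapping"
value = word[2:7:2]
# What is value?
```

word has length 7. The slice word[2:7:2] selects indices [2, 4, 6] (2->'p', 4->'i', 6->'g'), giving 'pig'.

'pig'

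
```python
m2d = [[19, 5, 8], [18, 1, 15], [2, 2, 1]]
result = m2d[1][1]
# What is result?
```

m2d[1] = [18, 1, 15]. Taking column 1 of that row yields 1.

1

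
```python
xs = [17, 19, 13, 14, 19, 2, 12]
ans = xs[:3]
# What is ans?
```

xs has length 7. The slice xs[:3] selects indices [0, 1, 2] (0->17, 1->19, 2->13), giving [17, 19, 13].

[17, 19, 13]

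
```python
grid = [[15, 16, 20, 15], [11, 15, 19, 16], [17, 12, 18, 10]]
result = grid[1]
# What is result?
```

grid has 3 rows. Row 1 is [11, 15, 19, 16].

[11, 15, 19, 16]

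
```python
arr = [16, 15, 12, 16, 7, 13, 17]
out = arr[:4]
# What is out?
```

arr has length 7. The slice arr[:4] selects indices [0, 1, 2, 3] (0->16, 1->15, 2->12, 3->16), giving [16, 15, 12, 16].

[16, 15, 12, 16]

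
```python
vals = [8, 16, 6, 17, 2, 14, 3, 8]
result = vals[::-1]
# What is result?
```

vals has length 8. The slice vals[::-1] selects indices [7, 6, 5, 4, 3, 2, 1, 0] (7->8, 6->3, 5->14, 4->2, 3->17, 2->6, 1->16, 0->8), giving [8, 3, 14, 2, 17, 6, 16, 8].

[8, 3, 14, 2, 17, 6, 16, 8]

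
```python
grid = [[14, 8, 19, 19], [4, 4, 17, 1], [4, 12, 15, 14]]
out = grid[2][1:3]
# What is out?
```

grid[2] = [4, 12, 15, 14]. grid[2] has length 4. The slice grid[2][1:3] selects indices [1, 2] (1->12, 2->15), giving [12, 15].

[12, 15]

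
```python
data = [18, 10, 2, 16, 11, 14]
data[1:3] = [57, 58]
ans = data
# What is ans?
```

data starts as [18, 10, 2, 16, 11, 14] (length 6). The slice data[1:3] covers indices [1, 2] with values [10, 2]. Replacing that slice with [57, 58] (same length) produces [18, 57, 58, 16, 11, 14].

[18, 57, 58, 16, 11, 14]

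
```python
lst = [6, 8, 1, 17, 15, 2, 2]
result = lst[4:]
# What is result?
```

lst has length 7. The slice lst[4:] selects indices [4, 5, 6] (4->15, 5->2, 6->2), giving [15, 2, 2].

[15, 2, 2]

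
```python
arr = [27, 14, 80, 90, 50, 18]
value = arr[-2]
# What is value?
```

arr has length 6. Negative index -2 maps to positive index 6 + (-2) = 4. arr[4] = 50.

50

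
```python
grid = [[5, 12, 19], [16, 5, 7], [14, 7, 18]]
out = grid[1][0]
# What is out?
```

grid[1] = [16, 5, 7]. Taking column 0 of that row yields 16.

16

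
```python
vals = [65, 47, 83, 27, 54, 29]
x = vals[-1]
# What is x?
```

vals has length 6. Negative index -1 maps to positive index 6 + (-1) = 5. vals[5] = 29.

29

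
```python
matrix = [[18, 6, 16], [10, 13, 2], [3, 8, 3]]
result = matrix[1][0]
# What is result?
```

matrix[1] = [10, 13, 2]. Taking column 0 of that row yields 10.

10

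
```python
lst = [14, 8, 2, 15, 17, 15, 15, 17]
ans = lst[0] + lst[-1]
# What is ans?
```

lst has length 8. lst[0] = 14.
lst has length 8. Negative index -1 maps to positive index 8 + (-1) = 7. lst[7] = 17.
Sum: 14 + 17 = 31.

31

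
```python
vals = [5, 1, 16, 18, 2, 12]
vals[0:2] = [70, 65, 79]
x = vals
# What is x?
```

vals starts as [5, 1, 16, 18, 2, 12] (length 6). The slice vals[0:2] covers indices [0, 1] with values [5, 1]. Replacing that slice with [70, 65, 79] (different length) produces [70, 65, 79, 16, 18, 2, 12].

[70, 65, 79, 16, 18, 2, 12]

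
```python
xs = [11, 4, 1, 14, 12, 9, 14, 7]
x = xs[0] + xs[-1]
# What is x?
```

xs has length 8. xs[0] = 11.
xs has length 8. Negative index -1 maps to positive index 8 + (-1) = 7. xs[7] = 7.
Sum: 11 + 7 = 18.

18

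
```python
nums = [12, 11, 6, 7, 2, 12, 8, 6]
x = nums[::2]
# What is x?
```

nums has length 8. The slice nums[::2] selects indices [0, 2, 4, 6] (0->12, 2->6, 4->2, 6->8), giving [12, 6, 2, 8].

[12, 6, 2, 8]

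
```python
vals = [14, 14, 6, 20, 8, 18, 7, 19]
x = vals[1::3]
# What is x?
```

vals has length 8. The slice vals[1::3] selects indices [1, 4, 7] (1->14, 4->8, 7->19), giving [14, 8, 19].

[14, 8, 19]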